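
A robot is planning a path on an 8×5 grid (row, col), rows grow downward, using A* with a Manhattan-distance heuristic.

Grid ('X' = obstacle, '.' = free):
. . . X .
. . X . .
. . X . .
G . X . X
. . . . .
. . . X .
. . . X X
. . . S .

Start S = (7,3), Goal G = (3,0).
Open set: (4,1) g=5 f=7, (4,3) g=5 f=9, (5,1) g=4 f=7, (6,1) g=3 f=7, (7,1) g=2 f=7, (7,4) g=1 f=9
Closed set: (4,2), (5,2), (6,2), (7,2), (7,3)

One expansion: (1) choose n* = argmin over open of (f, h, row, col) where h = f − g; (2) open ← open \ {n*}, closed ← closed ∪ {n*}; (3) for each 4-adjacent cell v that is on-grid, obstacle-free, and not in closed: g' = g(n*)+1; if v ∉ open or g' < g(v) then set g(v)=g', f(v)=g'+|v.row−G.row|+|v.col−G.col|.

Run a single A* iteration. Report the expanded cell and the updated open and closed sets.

expanded=(4,1); open=[(3,1) g=6 f=7, (4,0) g=6 f=7, (4,3) g=5 f=9, (5,1) g=4 f=7, (6,1) g=3 f=7, (7,1) g=2 f=7, (7,4) g=1 f=9]; closed=[(4,1), (4,2), (5,2), (6,2), (7,2), (7,3)]

step 1: expand (4,1) (f=7, h=2) → closed; open now [(3,1) g=6 f=7, (4,0) g=6 f=7, (4,3) g=5 f=9, (5,1) g=4 f=7, (6,1) g=3 f=7, (7,1) g=2 f=7, (7,4) g=1 f=9]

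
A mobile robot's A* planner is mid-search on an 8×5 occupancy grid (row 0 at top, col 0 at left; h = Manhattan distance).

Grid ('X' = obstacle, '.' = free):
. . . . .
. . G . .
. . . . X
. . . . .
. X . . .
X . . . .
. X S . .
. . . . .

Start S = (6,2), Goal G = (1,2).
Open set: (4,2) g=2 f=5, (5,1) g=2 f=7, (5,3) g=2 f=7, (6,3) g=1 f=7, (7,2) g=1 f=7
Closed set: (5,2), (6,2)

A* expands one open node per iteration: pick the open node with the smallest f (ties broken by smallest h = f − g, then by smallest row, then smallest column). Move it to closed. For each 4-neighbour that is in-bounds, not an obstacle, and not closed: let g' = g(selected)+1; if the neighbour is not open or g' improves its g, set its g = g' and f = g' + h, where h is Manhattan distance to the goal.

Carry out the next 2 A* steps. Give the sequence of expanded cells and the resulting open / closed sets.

step 1: expand (4,2) (f=5, h=3) → closed; open now [(3,2) g=3 f=5, (4,3) g=3 f=7, (5,1) g=2 f=7, (5,3) g=2 f=7, (6,3) g=1 f=7, (7,2) g=1 f=7]
step 2: expand (3,2) (f=5, h=2) → closed; open now [(2,2) g=4 f=5, (3,1) g=4 f=7, (3,3) g=4 f=7, (4,3) g=3 f=7, (5,1) g=2 f=7, (5,3) g=2 f=7, (6,3) g=1 f=7, (7,2) g=1 f=7]

order=[(4,2) → (3,2)]; open=[(2,2) g=4 f=5, (3,1) g=4 f=7, (3,3) g=4 f=7, (4,3) g=3 f=7, (5,1) g=2 f=7, (5,3) g=2 f=7, (6,3) g=1 f=7, (7,2) g=1 f=7]; closed=[(3,2), (4,2), (5,2), (6,2)]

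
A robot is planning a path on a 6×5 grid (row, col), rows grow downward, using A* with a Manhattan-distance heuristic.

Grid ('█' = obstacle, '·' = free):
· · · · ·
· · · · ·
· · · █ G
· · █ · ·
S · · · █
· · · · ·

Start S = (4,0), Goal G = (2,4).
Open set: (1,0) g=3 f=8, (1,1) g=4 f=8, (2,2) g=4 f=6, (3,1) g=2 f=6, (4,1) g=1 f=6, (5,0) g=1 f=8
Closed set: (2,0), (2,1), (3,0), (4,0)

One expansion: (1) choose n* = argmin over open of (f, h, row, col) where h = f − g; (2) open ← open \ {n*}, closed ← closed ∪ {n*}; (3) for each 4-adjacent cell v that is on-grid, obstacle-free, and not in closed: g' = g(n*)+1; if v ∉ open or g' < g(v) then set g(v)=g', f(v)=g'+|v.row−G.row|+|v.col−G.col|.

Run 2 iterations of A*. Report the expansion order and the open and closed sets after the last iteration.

order=[(2,2) → (3,1)]; open=[(1,0) g=3 f=8, (1,1) g=4 f=8, (1,2) g=5 f=8, (4,1) g=1 f=6, (5,0) g=1 f=8]; closed=[(2,0), (2,1), (2,2), (3,0), (3,1), (4,0)]

step 1: expand (2,2) (f=6, h=2) → closed; open now [(1,0) g=3 f=8, (1,1) g=4 f=8, (1,2) g=5 f=8, (3,1) g=2 f=6, (4,1) g=1 f=6, (5,0) g=1 f=8]
step 2: expand (3,1) (f=6, h=4) → closed; open now [(1,0) g=3 f=8, (1,1) g=4 f=8, (1,2) g=5 f=8, (4,1) g=1 f=6, (5,0) g=1 f=8]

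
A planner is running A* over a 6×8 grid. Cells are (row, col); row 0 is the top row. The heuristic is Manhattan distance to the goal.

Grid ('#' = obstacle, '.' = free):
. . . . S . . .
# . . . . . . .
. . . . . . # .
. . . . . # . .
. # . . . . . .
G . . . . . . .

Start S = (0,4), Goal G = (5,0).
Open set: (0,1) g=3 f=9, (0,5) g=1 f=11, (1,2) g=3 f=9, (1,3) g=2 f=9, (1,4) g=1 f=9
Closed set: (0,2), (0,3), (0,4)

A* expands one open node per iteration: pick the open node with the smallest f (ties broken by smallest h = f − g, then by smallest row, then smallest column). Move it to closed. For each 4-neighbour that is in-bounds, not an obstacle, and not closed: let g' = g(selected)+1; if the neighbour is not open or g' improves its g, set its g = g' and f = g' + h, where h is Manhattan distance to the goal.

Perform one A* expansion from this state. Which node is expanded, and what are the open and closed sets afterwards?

step 1: expand (0,1) (f=9, h=6) → closed; open now [(0,0) g=4 f=9, (0,5) g=1 f=11, (1,1) g=4 f=9, (1,2) g=3 f=9, (1,3) g=2 f=9, (1,4) g=1 f=9]

expanded=(0,1); open=[(0,0) g=4 f=9, (0,5) g=1 f=11, (1,1) g=4 f=9, (1,2) g=3 f=9, (1,3) g=2 f=9, (1,4) g=1 f=9]; closed=[(0,1), (0,2), (0,3), (0,4)]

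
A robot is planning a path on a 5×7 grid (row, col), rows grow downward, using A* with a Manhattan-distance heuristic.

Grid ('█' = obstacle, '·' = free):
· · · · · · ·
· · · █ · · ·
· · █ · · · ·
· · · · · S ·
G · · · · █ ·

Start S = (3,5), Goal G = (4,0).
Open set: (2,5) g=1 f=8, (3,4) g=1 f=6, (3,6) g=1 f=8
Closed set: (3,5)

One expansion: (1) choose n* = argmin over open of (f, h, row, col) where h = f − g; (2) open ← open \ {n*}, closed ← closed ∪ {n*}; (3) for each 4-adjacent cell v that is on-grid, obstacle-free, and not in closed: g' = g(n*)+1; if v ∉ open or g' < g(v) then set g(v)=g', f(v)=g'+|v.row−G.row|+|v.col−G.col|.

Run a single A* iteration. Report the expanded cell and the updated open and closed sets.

expanded=(3,4); open=[(2,4) g=2 f=8, (2,5) g=1 f=8, (3,3) g=2 f=6, (3,6) g=1 f=8, (4,4) g=2 f=6]; closed=[(3,4), (3,5)]

step 1: expand (3,4) (f=6, h=5) → closed; open now [(2,4) g=2 f=8, (2,5) g=1 f=8, (3,3) g=2 f=6, (3,6) g=1 f=8, (4,4) g=2 f=6]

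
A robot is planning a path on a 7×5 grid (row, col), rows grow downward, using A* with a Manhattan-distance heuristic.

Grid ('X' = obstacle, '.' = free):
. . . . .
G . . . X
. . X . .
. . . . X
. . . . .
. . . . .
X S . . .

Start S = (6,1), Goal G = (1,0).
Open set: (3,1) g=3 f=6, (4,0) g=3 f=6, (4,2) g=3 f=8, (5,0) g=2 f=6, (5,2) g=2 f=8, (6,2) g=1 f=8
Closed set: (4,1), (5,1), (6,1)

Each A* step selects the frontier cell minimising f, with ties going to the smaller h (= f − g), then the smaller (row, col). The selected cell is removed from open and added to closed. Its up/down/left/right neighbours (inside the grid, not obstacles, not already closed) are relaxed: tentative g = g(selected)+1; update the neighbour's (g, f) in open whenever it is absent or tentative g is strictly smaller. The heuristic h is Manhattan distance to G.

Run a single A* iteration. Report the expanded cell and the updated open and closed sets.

expanded=(3,1); open=[(2,1) g=4 f=6, (3,0) g=4 f=6, (3,2) g=4 f=8, (4,0) g=3 f=6, (4,2) g=3 f=8, (5,0) g=2 f=6, (5,2) g=2 f=8, (6,2) g=1 f=8]; closed=[(3,1), (4,1), (5,1), (6,1)]

step 1: expand (3,1) (f=6, h=3) → closed; open now [(2,1) g=4 f=6, (3,0) g=4 f=6, (3,2) g=4 f=8, (4,0) g=3 f=6, (4,2) g=3 f=8, (5,0) g=2 f=6, (5,2) g=2 f=8, (6,2) g=1 f=8]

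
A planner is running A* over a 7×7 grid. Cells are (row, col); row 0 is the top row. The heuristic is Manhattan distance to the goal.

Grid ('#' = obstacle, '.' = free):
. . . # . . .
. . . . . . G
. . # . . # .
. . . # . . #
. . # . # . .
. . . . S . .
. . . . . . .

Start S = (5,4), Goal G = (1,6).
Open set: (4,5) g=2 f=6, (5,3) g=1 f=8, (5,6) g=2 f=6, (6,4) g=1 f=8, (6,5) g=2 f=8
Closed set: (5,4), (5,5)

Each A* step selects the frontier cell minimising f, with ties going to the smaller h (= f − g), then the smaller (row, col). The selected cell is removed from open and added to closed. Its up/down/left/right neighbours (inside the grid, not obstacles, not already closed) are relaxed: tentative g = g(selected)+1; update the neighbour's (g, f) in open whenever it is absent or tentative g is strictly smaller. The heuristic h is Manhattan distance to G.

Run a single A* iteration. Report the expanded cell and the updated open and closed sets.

expanded=(4,5); open=[(3,5) g=3 f=6, (4,6) g=3 f=6, (5,3) g=1 f=8, (5,6) g=2 f=6, (6,4) g=1 f=8, (6,5) g=2 f=8]; closed=[(4,5), (5,4), (5,5)]

step 1: expand (4,5) (f=6, h=4) → closed; open now [(3,5) g=3 f=6, (4,6) g=3 f=6, (5,3) g=1 f=8, (5,6) g=2 f=6, (6,4) g=1 f=8, (6,5) g=2 f=8]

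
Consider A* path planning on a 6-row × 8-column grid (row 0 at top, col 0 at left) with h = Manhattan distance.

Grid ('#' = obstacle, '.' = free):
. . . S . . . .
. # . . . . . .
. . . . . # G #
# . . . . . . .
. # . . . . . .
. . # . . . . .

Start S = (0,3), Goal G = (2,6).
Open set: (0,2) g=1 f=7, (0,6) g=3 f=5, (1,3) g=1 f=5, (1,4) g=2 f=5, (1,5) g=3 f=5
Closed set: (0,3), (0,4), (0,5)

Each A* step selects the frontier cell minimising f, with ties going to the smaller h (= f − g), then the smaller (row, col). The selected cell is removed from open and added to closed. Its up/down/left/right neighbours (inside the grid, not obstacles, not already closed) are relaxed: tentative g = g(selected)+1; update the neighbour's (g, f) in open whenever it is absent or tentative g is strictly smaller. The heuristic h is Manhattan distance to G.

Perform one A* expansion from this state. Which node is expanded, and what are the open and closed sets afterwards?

step 1: expand (0,6) (f=5, h=2) → closed; open now [(0,2) g=1 f=7, (0,7) g=4 f=7, (1,3) g=1 f=5, (1,4) g=2 f=5, (1,5) g=3 f=5, (1,6) g=4 f=5]

expanded=(0,6); open=[(0,2) g=1 f=7, (0,7) g=4 f=7, (1,3) g=1 f=5, (1,4) g=2 f=5, (1,5) g=3 f=5, (1,6) g=4 f=5]; closed=[(0,3), (0,4), (0,5), (0,6)]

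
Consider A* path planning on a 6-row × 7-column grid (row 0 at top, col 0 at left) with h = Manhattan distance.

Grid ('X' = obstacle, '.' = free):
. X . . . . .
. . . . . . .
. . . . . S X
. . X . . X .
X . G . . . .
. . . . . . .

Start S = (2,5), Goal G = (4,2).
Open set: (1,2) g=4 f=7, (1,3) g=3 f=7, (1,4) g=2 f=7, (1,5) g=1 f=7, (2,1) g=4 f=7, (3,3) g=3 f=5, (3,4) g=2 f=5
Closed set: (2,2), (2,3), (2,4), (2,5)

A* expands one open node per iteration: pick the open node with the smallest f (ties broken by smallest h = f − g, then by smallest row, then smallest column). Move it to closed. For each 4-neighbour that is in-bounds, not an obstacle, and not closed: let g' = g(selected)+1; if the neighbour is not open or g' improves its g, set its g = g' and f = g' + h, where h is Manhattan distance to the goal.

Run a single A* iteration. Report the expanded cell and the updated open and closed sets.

step 1: expand (3,3) (f=5, h=2) → closed; open now [(1,2) g=4 f=7, (1,3) g=3 f=7, (1,4) g=2 f=7, (1,5) g=1 f=7, (2,1) g=4 f=7, (3,4) g=2 f=5, (4,3) g=4 f=5]

expanded=(3,3); open=[(1,2) g=4 f=7, (1,3) g=3 f=7, (1,4) g=2 f=7, (1,5) g=1 f=7, (2,1) g=4 f=7, (3,4) g=2 f=5, (4,3) g=4 f=5]; closed=[(2,2), (2,3), (2,4), (2,5), (3,3)]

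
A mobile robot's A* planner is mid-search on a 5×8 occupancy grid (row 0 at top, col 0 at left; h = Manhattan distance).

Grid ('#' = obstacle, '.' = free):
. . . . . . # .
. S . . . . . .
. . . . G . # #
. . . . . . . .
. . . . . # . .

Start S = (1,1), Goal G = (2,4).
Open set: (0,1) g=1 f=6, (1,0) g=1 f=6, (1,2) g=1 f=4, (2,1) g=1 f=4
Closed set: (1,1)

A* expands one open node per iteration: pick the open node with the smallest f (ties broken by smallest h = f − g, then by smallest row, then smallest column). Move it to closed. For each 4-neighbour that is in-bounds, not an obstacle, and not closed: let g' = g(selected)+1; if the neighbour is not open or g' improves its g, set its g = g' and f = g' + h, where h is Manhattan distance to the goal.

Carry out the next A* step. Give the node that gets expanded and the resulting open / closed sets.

step 1: expand (1,2) (f=4, h=3) → closed; open now [(0,1) g=1 f=6, (0,2) g=2 f=6, (1,0) g=1 f=6, (1,3) g=2 f=4, (2,1) g=1 f=4, (2,2) g=2 f=4]

expanded=(1,2); open=[(0,1) g=1 f=6, (0,2) g=2 f=6, (1,0) g=1 f=6, (1,3) g=2 f=4, (2,1) g=1 f=4, (2,2) g=2 f=4]; closed=[(1,1), (1,2)]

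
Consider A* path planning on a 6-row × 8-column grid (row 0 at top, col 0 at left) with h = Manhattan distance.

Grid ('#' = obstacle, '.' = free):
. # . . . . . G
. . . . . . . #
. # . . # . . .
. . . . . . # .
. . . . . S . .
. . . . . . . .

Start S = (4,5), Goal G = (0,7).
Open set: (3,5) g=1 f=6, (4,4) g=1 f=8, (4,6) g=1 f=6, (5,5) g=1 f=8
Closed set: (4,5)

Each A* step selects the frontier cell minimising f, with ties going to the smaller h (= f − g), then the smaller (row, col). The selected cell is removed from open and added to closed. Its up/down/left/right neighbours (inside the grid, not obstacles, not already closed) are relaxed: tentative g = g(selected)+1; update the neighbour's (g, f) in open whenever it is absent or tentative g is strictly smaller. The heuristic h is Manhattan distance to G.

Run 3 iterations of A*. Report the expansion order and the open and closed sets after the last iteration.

order=[(3,5) → (2,5) → (1,5)]; open=[(0,5) g=4 f=6, (1,4) g=4 f=8, (1,6) g=4 f=6, (2,6) g=3 f=6, (3,4) g=2 f=8, (4,4) g=1 f=8, (4,6) g=1 f=6, (5,5) g=1 f=8]; closed=[(1,5), (2,5), (3,5), (4,5)]

step 1: expand (3,5) (f=6, h=5) → closed; open now [(2,5) g=2 f=6, (3,4) g=2 f=8, (4,4) g=1 f=8, (4,6) g=1 f=6, (5,5) g=1 f=8]
step 2: expand (2,5) (f=6, h=4) → closed; open now [(1,5) g=3 f=6, (2,6) g=3 f=6, (3,4) g=2 f=8, (4,4) g=1 f=8, (4,6) g=1 f=6, (5,5) g=1 f=8]
step 3: expand (1,5) (f=6, h=3) → closed; open now [(0,5) g=4 f=6, (1,4) g=4 f=8, (1,6) g=4 f=6, (2,6) g=3 f=6, (3,4) g=2 f=8, (4,4) g=1 f=8, (4,6) g=1 f=6, (5,5) g=1 f=8]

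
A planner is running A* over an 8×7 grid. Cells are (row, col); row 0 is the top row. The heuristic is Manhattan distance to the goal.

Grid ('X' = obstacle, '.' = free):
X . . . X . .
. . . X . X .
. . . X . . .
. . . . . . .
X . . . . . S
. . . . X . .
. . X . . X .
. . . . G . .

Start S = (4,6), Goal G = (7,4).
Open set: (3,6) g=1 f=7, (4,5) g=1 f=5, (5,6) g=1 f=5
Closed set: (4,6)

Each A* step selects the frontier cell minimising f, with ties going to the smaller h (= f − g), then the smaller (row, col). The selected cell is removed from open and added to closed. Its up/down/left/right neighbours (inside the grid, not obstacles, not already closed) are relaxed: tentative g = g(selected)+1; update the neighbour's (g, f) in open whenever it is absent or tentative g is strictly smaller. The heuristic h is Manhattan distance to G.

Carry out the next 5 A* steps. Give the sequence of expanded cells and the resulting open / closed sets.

step 1: expand (4,5) (f=5, h=4) → closed; open now [(3,5) g=2 f=7, (3,6) g=1 f=7, (4,4) g=2 f=5, (5,5) g=2 f=5, (5,6) g=1 f=5]
step 2: expand (4,4) (f=5, h=3) → closed; open now [(3,4) g=3 f=7, (3,5) g=2 f=7, (3,6) g=1 f=7, (4,3) g=3 f=7, (5,5) g=2 f=5, (5,6) g=1 f=5]
step 3: expand (5,5) (f=5, h=3) → closed; open now [(3,4) g=3 f=7, (3,5) g=2 f=7, (3,6) g=1 f=7, (4,3) g=3 f=7, (5,6) g=1 f=5]
step 4: expand (5,6) (f=5, h=4) → closed; open now [(3,4) g=3 f=7, (3,5) g=2 f=7, (3,6) g=1 f=7, (4,3) g=3 f=7, (6,6) g=2 f=5]
step 5: expand (6,6) (f=5, h=3) → closed; open now [(3,4) g=3 f=7, (3,5) g=2 f=7, (3,6) g=1 f=7, (4,3) g=3 f=7, (7,6) g=3 f=5]

order=[(4,5) → (4,4) → (5,5) → (5,6) → (6,6)]; open=[(3,4) g=3 f=7, (3,5) g=2 f=7, (3,6) g=1 f=7, (4,3) g=3 f=7, (7,6) g=3 f=5]; closed=[(4,4), (4,5), (4,6), (5,5), (5,6), (6,6)]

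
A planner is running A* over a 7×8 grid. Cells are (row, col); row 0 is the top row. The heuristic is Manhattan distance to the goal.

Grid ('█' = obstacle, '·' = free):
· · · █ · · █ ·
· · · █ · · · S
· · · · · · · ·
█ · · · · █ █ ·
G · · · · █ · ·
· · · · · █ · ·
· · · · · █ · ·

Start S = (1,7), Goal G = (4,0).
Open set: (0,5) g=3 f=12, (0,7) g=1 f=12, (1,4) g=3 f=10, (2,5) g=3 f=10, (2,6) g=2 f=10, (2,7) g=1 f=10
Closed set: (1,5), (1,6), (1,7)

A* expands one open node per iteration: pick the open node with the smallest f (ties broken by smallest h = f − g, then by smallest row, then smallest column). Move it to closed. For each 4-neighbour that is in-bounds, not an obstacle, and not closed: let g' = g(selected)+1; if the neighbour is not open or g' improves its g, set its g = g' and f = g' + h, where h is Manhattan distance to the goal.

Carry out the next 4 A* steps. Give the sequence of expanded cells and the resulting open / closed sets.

step 1: expand (1,4) (f=10, h=7) → closed; open now [(0,4) g=4 f=12, (0,5) g=3 f=12, (0,7) g=1 f=12, (2,4) g=4 f=10, (2,5) g=3 f=10, (2,6) g=2 f=10, (2,7) g=1 f=10]
step 2: expand (2,4) (f=10, h=6) → closed; open now [(0,4) g=4 f=12, (0,5) g=3 f=12, (0,7) g=1 f=12, (2,3) g=5 f=10, (2,5) g=3 f=10, (2,6) g=2 f=10, (2,7) g=1 f=10, (3,4) g=5 f=10]
step 3: expand (2,3) (f=10, h=5) → closed; open now [(0,4) g=4 f=12, (0,5) g=3 f=12, (0,7) g=1 f=12, (2,2) g=6 f=10, (2,5) g=3 f=10, (2,6) g=2 f=10, (2,7) g=1 f=10, (3,3) g=6 f=10, (3,4) g=5 f=10]
step 4: expand (2,2) (f=10, h=4) → closed; open now [(0,4) g=4 f=12, (0,5) g=3 f=12, (0,7) g=1 f=12, (1,2) g=7 f=12, (2,1) g=7 f=10, (2,5) g=3 f=10, (2,6) g=2 f=10, (2,7) g=1 f=10, (3,2) g=7 f=10, (3,3) g=6 f=10, (3,4) g=5 f=10]

order=[(1,4) → (2,4) → (2,3) → (2,2)]; open=[(0,4) g=4 f=12, (0,5) g=3 f=12, (0,7) g=1 f=12, (1,2) g=7 f=12, (2,1) g=7 f=10, (2,5) g=3 f=10, (2,6) g=2 f=10, (2,7) g=1 f=10, (3,2) g=7 f=10, (3,3) g=6 f=10, (3,4) g=5 f=10]; closed=[(1,4), (1,5), (1,6), (1,7), (2,2), (2,3), (2,4)]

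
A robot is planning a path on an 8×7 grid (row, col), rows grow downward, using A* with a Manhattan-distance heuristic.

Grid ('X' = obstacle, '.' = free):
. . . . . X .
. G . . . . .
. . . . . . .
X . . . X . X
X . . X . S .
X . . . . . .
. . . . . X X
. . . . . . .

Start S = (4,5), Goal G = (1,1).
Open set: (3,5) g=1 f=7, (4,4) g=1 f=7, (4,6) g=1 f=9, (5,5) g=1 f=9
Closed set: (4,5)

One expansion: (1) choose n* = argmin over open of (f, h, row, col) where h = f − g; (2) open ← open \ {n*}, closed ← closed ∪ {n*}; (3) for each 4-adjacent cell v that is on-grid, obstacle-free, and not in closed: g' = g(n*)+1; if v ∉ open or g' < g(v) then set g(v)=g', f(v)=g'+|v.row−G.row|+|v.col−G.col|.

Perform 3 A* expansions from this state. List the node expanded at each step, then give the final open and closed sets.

step 1: expand (3,5) (f=7, h=6) → closed; open now [(2,5) g=2 f=7, (4,4) g=1 f=7, (4,6) g=1 f=9, (5,5) g=1 f=9]
step 2: expand (2,5) (f=7, h=5) → closed; open now [(1,5) g=3 f=7, (2,4) g=3 f=7, (2,6) g=3 f=9, (4,4) g=1 f=7, (4,6) g=1 f=9, (5,5) g=1 f=9]
step 3: expand (1,5) (f=7, h=4) → closed; open now [(1,4) g=4 f=7, (1,6) g=4 f=9, (2,4) g=3 f=7, (2,6) g=3 f=9, (4,4) g=1 f=7, (4,6) g=1 f=9, (5,5) g=1 f=9]

order=[(3,5) → (2,5) → (1,5)]; open=[(1,4) g=4 f=7, (1,6) g=4 f=9, (2,4) g=3 f=7, (2,6) g=3 f=9, (4,4) g=1 f=7, (4,6) g=1 f=9, (5,5) g=1 f=9]; closed=[(1,5), (2,5), (3,5), (4,5)]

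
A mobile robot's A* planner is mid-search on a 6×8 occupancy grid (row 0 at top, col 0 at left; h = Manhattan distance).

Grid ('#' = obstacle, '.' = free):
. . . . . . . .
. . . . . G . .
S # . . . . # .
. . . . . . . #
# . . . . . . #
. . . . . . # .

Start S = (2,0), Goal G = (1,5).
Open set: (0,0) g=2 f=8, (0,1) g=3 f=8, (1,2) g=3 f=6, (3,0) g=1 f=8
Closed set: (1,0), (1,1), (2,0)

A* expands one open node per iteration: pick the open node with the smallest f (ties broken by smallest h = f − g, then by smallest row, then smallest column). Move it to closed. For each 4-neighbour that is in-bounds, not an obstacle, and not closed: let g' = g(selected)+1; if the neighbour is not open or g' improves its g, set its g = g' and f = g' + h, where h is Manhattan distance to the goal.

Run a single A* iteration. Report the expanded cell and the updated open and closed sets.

expanded=(1,2); open=[(0,0) g=2 f=8, (0,1) g=3 f=8, (0,2) g=4 f=8, (1,3) g=4 f=6, (2,2) g=4 f=8, (3,0) g=1 f=8]; closed=[(1,0), (1,1), (1,2), (2,0)]

step 1: expand (1,2) (f=6, h=3) → closed; open now [(0,0) g=2 f=8, (0,1) g=3 f=8, (0,2) g=4 f=8, (1,3) g=4 f=6, (2,2) g=4 f=8, (3,0) g=1 f=8]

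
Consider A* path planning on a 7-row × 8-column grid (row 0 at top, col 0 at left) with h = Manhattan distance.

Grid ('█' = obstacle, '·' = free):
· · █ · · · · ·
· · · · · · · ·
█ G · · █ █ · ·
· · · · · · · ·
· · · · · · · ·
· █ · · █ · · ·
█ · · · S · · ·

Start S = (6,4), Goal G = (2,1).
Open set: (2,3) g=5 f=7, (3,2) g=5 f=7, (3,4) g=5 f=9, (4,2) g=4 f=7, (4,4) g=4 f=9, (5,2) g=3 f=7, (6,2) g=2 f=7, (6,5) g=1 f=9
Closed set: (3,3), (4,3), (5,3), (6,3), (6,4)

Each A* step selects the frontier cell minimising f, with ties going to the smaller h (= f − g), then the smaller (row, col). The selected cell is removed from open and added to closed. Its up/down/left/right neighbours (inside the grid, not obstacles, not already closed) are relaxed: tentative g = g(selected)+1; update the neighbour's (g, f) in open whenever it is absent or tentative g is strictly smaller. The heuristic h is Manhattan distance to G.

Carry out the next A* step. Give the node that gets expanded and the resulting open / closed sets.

step 1: expand (2,3) (f=7, h=2) → closed; open now [(1,3) g=6 f=9, (2,2) g=6 f=7, (3,2) g=5 f=7, (3,4) g=5 f=9, (4,2) g=4 f=7, (4,4) g=4 f=9, (5,2) g=3 f=7, (6,2) g=2 f=7, (6,5) g=1 f=9]

expanded=(2,3); open=[(1,3) g=6 f=9, (2,2) g=6 f=7, (3,2) g=5 f=7, (3,4) g=5 f=9, (4,2) g=4 f=7, (4,4) g=4 f=9, (5,2) g=3 f=7, (6,2) g=2 f=7, (6,5) g=1 f=9]; closed=[(2,3), (3,3), (4,3), (5,3), (6,3), (6,4)]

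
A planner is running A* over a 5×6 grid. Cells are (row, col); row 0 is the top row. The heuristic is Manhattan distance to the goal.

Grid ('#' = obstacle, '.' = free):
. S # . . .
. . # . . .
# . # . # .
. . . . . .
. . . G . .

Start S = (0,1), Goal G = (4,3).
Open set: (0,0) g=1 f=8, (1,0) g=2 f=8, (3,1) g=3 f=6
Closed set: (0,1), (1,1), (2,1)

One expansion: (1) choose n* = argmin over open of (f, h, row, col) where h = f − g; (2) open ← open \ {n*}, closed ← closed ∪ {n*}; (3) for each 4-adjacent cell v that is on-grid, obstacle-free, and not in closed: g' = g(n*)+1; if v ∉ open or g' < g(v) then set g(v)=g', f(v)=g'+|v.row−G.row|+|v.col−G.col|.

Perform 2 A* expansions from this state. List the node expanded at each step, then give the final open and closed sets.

order=[(3,1) → (3,2)]; open=[(0,0) g=1 f=8, (1,0) g=2 f=8, (3,0) g=4 f=8, (3,3) g=5 f=6, (4,1) g=4 f=6, (4,2) g=5 f=6]; closed=[(0,1), (1,1), (2,1), (3,1), (3,2)]

step 1: expand (3,1) (f=6, h=3) → closed; open now [(0,0) g=1 f=8, (1,0) g=2 f=8, (3,0) g=4 f=8, (3,2) g=4 f=6, (4,1) g=4 f=6]
step 2: expand (3,2) (f=6, h=2) → closed; open now [(0,0) g=1 f=8, (1,0) g=2 f=8, (3,0) g=4 f=8, (3,3) g=5 f=6, (4,1) g=4 f=6, (4,2) g=5 f=6]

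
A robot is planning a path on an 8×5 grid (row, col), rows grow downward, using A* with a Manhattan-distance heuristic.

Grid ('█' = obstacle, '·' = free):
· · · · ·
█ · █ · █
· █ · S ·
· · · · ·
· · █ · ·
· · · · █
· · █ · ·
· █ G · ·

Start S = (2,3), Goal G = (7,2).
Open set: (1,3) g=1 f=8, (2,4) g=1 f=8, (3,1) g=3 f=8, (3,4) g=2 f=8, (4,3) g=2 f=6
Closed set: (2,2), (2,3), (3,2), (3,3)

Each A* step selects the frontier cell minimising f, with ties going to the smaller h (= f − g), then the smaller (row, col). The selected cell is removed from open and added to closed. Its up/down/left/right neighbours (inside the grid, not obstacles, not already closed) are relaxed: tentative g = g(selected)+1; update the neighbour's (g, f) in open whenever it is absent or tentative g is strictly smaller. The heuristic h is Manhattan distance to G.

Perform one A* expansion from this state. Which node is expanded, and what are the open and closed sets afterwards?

expanded=(4,3); open=[(1,3) g=1 f=8, (2,4) g=1 f=8, (3,1) g=3 f=8, (3,4) g=2 f=8, (4,4) g=3 f=8, (5,3) g=3 f=6]; closed=[(2,2), (2,3), (3,2), (3,3), (4,3)]

step 1: expand (4,3) (f=6, h=4) → closed; open now [(1,3) g=1 f=8, (2,4) g=1 f=8, (3,1) g=3 f=8, (3,4) g=2 f=8, (4,4) g=3 f=8, (5,3) g=3 f=6]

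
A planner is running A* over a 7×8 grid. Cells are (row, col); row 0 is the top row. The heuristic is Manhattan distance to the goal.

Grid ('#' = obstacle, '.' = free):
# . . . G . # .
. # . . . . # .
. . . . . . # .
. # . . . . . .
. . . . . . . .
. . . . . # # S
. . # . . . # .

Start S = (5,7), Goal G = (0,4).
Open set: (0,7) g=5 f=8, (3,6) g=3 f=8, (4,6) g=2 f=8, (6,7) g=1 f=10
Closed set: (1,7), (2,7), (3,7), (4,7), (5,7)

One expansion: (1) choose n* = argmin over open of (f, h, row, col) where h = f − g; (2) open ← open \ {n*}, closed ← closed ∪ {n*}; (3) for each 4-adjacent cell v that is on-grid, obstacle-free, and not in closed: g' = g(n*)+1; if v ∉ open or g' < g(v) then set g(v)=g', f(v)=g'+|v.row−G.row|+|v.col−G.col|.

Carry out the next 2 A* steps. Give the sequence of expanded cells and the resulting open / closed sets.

order=[(0,7) → (3,6)]; open=[(3,5) g=4 f=8, (4,6) g=2 f=8, (6,7) g=1 f=10]; closed=[(0,7), (1,7), (2,7), (3,6), (3,7), (4,7), (5,7)]

step 1: expand (0,7) (f=8, h=3) → closed; open now [(3,6) g=3 f=8, (4,6) g=2 f=8, (6,7) g=1 f=10]
step 2: expand (3,6) (f=8, h=5) → closed; open now [(3,5) g=4 f=8, (4,6) g=2 f=8, (6,7) g=1 f=10]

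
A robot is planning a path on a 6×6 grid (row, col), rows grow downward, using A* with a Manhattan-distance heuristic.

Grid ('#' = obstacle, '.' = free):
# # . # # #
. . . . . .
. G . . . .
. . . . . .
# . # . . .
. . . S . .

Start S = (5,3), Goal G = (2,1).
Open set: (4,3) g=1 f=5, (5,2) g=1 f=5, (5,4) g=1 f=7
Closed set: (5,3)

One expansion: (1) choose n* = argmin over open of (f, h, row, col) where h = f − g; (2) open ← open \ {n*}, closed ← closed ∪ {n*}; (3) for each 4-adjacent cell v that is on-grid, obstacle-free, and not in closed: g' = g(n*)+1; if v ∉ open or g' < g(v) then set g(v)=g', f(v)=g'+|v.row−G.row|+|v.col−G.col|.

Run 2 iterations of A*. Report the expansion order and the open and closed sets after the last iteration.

step 1: expand (4,3) (f=5, h=4) → closed; open now [(3,3) g=2 f=5, (4,4) g=2 f=7, (5,2) g=1 f=5, (5,4) g=1 f=7]
step 2: expand (3,3) (f=5, h=3) → closed; open now [(2,3) g=3 f=5, (3,2) g=3 f=5, (3,4) g=3 f=7, (4,4) g=2 f=7, (5,2) g=1 f=5, (5,4) g=1 f=7]

order=[(4,3) → (3,3)]; open=[(2,3) g=3 f=5, (3,2) g=3 f=5, (3,4) g=3 f=7, (4,4) g=2 f=7, (5,2) g=1 f=5, (5,4) g=1 f=7]; closed=[(3,3), (4,3), (5,3)]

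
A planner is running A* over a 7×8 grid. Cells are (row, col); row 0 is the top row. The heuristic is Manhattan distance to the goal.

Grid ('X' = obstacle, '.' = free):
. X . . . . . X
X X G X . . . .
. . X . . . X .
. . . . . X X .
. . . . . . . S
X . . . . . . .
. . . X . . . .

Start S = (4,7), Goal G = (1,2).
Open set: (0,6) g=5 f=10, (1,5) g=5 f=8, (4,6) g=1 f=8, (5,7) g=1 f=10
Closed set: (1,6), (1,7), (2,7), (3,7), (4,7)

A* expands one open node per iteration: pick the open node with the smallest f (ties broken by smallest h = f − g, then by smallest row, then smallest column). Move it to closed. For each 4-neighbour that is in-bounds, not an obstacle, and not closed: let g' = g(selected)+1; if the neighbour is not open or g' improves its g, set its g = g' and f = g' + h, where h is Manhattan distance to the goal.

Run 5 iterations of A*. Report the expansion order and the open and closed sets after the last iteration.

order=[(1,5) → (1,4) → (4,6) → (4,5) → (4,4)]; open=[(0,4) g=7 f=10, (0,5) g=6 f=10, (0,6) g=5 f=10, (2,4) g=7 f=10, (2,5) g=6 f=10, (3,4) g=4 f=8, (4,3) g=4 f=8, (5,4) g=4 f=10, (5,5) g=3 f=10, (5,6) g=2 f=10, (5,7) g=1 f=10]; closed=[(1,4), (1,5), (1,6), (1,7), (2,7), (3,7), (4,4), (4,5), (4,6), (4,7)]

step 1: expand (1,5) (f=8, h=3) → closed; open now [(0,5) g=6 f=10, (0,6) g=5 f=10, (1,4) g=6 f=8, (2,5) g=6 f=10, (4,6) g=1 f=8, (5,7) g=1 f=10]
step 2: expand (1,4) (f=8, h=2) → closed; open now [(0,4) g=7 f=10, (0,5) g=6 f=10, (0,6) g=5 f=10, (2,4) g=7 f=10, (2,5) g=6 f=10, (4,6) g=1 f=8, (5,7) g=1 f=10]
step 3: expand (4,6) (f=8, h=7) → closed; open now [(0,4) g=7 f=10, (0,5) g=6 f=10, (0,6) g=5 f=10, (2,4) g=7 f=10, (2,5) g=6 f=10, (4,5) g=2 f=8, (5,6) g=2 f=10, (5,7) g=1 f=10]
step 4: expand (4,5) (f=8, h=6) → closed; open now [(0,4) g=7 f=10, (0,5) g=6 f=10, (0,6) g=5 f=10, (2,4) g=7 f=10, (2,5) g=6 f=10, (4,4) g=3 f=8, (5,5) g=3 f=10, (5,6) g=2 f=10, (5,7) g=1 f=10]
step 5: expand (4,4) (f=8, h=5) → closed; open now [(0,4) g=7 f=10, (0,5) g=6 f=10, (0,6) g=5 f=10, (2,4) g=7 f=10, (2,5) g=6 f=10, (3,4) g=4 f=8, (4,3) g=4 f=8, (5,4) g=4 f=10, (5,5) g=3 f=10, (5,6) g=2 f=10, (5,7) g=1 f=10]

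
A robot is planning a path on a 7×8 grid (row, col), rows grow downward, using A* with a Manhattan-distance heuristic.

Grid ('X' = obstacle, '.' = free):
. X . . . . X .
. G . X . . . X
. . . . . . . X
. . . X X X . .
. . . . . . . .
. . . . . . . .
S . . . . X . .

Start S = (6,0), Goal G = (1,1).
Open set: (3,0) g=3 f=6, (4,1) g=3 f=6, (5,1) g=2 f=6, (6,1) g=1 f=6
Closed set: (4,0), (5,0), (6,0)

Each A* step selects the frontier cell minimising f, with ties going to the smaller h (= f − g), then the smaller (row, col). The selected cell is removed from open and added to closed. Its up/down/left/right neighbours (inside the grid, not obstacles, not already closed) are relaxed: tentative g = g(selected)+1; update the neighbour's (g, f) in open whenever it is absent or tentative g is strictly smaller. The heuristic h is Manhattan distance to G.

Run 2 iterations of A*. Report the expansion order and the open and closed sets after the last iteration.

order=[(3,0) → (2,0)]; open=[(1,0) g=5 f=6, (2,1) g=5 f=6, (3,1) g=4 f=6, (4,1) g=3 f=6, (5,1) g=2 f=6, (6,1) g=1 f=6]; closed=[(2,0), (3,0), (4,0), (5,0), (6,0)]

step 1: expand (3,0) (f=6, h=3) → closed; open now [(2,0) g=4 f=6, (3,1) g=4 f=6, (4,1) g=3 f=6, (5,1) g=2 f=6, (6,1) g=1 f=6]
step 2: expand (2,0) (f=6, h=2) → closed; open now [(1,0) g=5 f=6, (2,1) g=5 f=6, (3,1) g=4 f=6, (4,1) g=3 f=6, (5,1) g=2 f=6, (6,1) g=1 f=6]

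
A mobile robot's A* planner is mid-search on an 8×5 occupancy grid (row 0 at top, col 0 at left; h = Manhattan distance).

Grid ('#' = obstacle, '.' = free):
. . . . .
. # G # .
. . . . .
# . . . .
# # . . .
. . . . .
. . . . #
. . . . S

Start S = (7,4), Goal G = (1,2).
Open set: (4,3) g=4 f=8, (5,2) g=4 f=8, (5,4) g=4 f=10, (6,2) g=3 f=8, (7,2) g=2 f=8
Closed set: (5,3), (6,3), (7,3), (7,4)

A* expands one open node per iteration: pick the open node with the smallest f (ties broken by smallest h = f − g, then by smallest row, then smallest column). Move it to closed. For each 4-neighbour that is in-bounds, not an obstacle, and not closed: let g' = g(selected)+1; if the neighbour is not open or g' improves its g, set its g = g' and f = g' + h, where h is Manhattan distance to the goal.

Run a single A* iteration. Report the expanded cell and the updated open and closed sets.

step 1: expand (4,3) (f=8, h=4) → closed; open now [(3,3) g=5 f=8, (4,2) g=5 f=8, (4,4) g=5 f=10, (5,2) g=4 f=8, (5,4) g=4 f=10, (6,2) g=3 f=8, (7,2) g=2 f=8]

expanded=(4,3); open=[(3,3) g=5 f=8, (4,2) g=5 f=8, (4,4) g=5 f=10, (5,2) g=4 f=8, (5,4) g=4 f=10, (6,2) g=3 f=8, (7,2) g=2 f=8]; closed=[(4,3), (5,3), (6,3), (7,3), (7,4)]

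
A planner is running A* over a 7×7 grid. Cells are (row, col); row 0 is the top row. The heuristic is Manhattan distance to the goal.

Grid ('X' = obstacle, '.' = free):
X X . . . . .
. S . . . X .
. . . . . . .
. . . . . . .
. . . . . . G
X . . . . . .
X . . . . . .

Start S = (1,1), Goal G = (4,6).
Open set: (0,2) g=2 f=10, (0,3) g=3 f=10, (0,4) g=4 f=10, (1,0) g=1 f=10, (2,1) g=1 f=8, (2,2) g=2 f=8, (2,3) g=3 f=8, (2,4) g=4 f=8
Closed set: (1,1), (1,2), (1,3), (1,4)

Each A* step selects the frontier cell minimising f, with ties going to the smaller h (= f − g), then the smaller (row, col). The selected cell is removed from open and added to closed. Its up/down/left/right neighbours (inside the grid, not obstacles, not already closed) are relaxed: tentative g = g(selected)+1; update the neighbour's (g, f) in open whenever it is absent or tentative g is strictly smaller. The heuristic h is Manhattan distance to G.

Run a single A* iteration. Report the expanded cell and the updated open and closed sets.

expanded=(2,4); open=[(0,2) g=2 f=10, (0,3) g=3 f=10, (0,4) g=4 f=10, (1,0) g=1 f=10, (2,1) g=1 f=8, (2,2) g=2 f=8, (2,3) g=3 f=8, (2,5) g=5 f=8, (3,4) g=5 f=8]; closed=[(1,1), (1,2), (1,3), (1,4), (2,4)]

step 1: expand (2,4) (f=8, h=4) → closed; open now [(0,2) g=2 f=10, (0,3) g=3 f=10, (0,4) g=4 f=10, (1,0) g=1 f=10, (2,1) g=1 f=8, (2,2) g=2 f=8, (2,3) g=3 f=8, (2,5) g=5 f=8, (3,4) g=5 f=8]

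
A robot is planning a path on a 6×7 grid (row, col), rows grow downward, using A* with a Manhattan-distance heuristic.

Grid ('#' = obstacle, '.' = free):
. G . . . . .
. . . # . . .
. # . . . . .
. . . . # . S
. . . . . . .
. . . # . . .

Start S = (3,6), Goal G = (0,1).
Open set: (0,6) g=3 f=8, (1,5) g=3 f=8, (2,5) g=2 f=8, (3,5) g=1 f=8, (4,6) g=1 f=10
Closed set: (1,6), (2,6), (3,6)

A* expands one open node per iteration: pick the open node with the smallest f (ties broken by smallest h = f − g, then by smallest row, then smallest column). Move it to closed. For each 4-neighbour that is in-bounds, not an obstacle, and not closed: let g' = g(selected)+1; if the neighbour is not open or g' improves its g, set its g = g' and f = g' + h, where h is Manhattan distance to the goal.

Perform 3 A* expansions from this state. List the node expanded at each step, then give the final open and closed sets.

order=[(0,6) → (0,5) → (0,4)]; open=[(0,3) g=6 f=8, (1,4) g=6 f=10, (1,5) g=3 f=8, (2,5) g=2 f=8, (3,5) g=1 f=8, (4,6) g=1 f=10]; closed=[(0,4), (0,5), (0,6), (1,6), (2,6), (3,6)]

step 1: expand (0,6) (f=8, h=5) → closed; open now [(0,5) g=4 f=8, (1,5) g=3 f=8, (2,5) g=2 f=8, (3,5) g=1 f=8, (4,6) g=1 f=10]
step 2: expand (0,5) (f=8, h=4) → closed; open now [(0,4) g=5 f=8, (1,5) g=3 f=8, (2,5) g=2 f=8, (3,5) g=1 f=8, (4,6) g=1 f=10]
step 3: expand (0,4) (f=8, h=3) → closed; open now [(0,3) g=6 f=8, (1,4) g=6 f=10, (1,5) g=3 f=8, (2,5) g=2 f=8, (3,5) g=1 f=8, (4,6) g=1 f=10]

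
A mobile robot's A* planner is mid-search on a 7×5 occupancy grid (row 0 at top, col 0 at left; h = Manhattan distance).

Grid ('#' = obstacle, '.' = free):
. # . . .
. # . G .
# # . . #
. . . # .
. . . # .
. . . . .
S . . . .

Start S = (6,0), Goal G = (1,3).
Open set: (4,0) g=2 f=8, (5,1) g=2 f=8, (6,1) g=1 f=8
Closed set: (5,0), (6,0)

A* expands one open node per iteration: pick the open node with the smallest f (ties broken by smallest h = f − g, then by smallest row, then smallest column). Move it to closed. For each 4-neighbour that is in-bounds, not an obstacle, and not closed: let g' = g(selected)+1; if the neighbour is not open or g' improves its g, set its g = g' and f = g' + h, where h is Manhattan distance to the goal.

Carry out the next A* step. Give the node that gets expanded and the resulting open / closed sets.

expanded=(4,0); open=[(3,0) g=3 f=8, (4,1) g=3 f=8, (5,1) g=2 f=8, (6,1) g=1 f=8]; closed=[(4,0), (5,0), (6,0)]

step 1: expand (4,0) (f=8, h=6) → closed; open now [(3,0) g=3 f=8, (4,1) g=3 f=8, (5,1) g=2 f=8, (6,1) g=1 f=8]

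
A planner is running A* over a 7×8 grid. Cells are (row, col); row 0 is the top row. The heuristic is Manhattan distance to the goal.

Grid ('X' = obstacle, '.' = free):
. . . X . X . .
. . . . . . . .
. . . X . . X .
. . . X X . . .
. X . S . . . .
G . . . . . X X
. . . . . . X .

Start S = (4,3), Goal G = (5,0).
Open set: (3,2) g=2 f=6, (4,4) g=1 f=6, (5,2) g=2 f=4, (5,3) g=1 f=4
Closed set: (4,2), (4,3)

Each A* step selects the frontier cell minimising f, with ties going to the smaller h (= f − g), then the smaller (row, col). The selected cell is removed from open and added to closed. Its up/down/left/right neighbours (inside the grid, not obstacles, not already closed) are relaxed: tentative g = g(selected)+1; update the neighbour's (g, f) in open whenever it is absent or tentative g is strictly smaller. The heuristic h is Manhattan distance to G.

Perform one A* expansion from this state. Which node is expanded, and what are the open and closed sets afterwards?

expanded=(5,2); open=[(3,2) g=2 f=6, (4,4) g=1 f=6, (5,1) g=3 f=4, (5,3) g=1 f=4, (6,2) g=3 f=6]; closed=[(4,2), (4,3), (5,2)]

step 1: expand (5,2) (f=4, h=2) → closed; open now [(3,2) g=2 f=6, (4,4) g=1 f=6, (5,1) g=3 f=4, (5,3) g=1 f=4, (6,2) g=3 f=6]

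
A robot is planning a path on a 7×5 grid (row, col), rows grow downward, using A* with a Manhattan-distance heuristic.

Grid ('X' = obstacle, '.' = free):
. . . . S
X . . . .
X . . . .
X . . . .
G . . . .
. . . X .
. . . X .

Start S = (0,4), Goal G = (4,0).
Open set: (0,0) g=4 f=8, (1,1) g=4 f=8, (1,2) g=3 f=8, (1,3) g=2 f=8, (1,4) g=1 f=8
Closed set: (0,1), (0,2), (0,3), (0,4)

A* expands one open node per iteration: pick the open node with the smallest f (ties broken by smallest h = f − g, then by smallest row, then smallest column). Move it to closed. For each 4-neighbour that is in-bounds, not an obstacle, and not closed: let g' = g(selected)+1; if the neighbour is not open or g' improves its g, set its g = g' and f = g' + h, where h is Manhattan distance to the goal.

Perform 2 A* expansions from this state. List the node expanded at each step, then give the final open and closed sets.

order=[(0,0) → (1,1)]; open=[(1,2) g=3 f=8, (1,3) g=2 f=8, (1,4) g=1 f=8, (2,1) g=5 f=8]; closed=[(0,0), (0,1), (0,2), (0,3), (0,4), (1,1)]

step 1: expand (0,0) (f=8, h=4) → closed; open now [(1,1) g=4 f=8, (1,2) g=3 f=8, (1,3) g=2 f=8, (1,4) g=1 f=8]
step 2: expand (1,1) (f=8, h=4) → closed; open now [(1,2) g=3 f=8, (1,3) g=2 f=8, (1,4) g=1 f=8, (2,1) g=5 f=8]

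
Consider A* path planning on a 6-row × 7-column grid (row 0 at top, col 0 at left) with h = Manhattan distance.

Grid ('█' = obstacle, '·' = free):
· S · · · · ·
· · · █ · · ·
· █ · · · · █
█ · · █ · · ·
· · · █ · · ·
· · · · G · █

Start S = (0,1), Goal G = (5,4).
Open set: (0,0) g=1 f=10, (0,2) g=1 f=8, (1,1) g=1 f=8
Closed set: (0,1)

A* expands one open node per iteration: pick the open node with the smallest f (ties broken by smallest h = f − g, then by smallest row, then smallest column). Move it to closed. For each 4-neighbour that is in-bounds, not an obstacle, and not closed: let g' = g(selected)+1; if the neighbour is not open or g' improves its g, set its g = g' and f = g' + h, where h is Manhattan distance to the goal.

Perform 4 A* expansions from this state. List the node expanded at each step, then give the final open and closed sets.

step 1: expand (0,2) (f=8, h=7) → closed; open now [(0,0) g=1 f=10, (0,3) g=2 f=8, (1,1) g=1 f=8, (1,2) g=2 f=8]
step 2: expand (0,3) (f=8, h=6) → closed; open now [(0,0) g=1 f=10, (0,4) g=3 f=8, (1,1) g=1 f=8, (1,2) g=2 f=8]
step 3: expand (0,4) (f=8, h=5) → closed; open now [(0,0) g=1 f=10, (0,5) g=4 f=10, (1,1) g=1 f=8, (1,2) g=2 f=8, (1,4) g=4 f=8]
step 4: expand (1,4) (f=8, h=4) → closed; open now [(0,0) g=1 f=10, (0,5) g=4 f=10, (1,1) g=1 f=8, (1,2) g=2 f=8, (1,5) g=5 f=10, (2,4) g=5 f=8]

order=[(0,2) → (0,3) → (0,4) → (1,4)]; open=[(0,0) g=1 f=10, (0,5) g=4 f=10, (1,1) g=1 f=8, (1,2) g=2 f=8, (1,5) g=5 f=10, (2,4) g=5 f=8]; closed=[(0,1), (0,2), (0,3), (0,4), (1,4)]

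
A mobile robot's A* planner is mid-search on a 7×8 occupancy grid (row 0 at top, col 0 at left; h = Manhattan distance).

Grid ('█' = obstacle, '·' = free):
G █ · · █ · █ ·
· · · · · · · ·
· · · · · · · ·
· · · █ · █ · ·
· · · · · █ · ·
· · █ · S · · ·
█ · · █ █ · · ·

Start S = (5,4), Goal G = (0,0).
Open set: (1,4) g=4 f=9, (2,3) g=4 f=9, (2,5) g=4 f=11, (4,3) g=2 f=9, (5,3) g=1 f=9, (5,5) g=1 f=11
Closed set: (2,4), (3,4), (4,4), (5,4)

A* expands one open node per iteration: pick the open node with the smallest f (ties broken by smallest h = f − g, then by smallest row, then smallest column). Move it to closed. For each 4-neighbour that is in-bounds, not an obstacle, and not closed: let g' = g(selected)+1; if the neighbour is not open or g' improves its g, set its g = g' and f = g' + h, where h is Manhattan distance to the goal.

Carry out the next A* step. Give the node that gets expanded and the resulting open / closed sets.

expanded=(1,4); open=[(1,3) g=5 f=9, (1,5) g=5 f=11, (2,3) g=4 f=9, (2,5) g=4 f=11, (4,3) g=2 f=9, (5,3) g=1 f=9, (5,5) g=1 f=11]; closed=[(1,4), (2,4), (3,4), (4,4), (5,4)]

step 1: expand (1,4) (f=9, h=5) → closed; open now [(1,3) g=5 f=9, (1,5) g=5 f=11, (2,3) g=4 f=9, (2,5) g=4 f=11, (4,3) g=2 f=9, (5,3) g=1 f=9, (5,5) g=1 f=11]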